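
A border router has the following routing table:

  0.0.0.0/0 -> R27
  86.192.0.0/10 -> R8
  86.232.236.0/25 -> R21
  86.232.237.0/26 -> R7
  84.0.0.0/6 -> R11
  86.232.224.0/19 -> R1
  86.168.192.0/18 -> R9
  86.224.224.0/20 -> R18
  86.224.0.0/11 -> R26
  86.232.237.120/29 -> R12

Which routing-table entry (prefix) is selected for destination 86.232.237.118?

86.232.224.0/19

Entries matching 86.232.237.118:
  0.0.0.0/0 (default, matches everything)
  84.0.0.0/6 (84.0.0.0 - 87.255.255.255)
  86.192.0.0/10 (86.192.0.0 - 86.255.255.255)
  86.224.0.0/11 (86.224.0.0 - 86.255.255.255)
  86.232.224.0/19 (86.232.224.0 - 86.232.255.255)
Most specific is 86.232.224.0/19.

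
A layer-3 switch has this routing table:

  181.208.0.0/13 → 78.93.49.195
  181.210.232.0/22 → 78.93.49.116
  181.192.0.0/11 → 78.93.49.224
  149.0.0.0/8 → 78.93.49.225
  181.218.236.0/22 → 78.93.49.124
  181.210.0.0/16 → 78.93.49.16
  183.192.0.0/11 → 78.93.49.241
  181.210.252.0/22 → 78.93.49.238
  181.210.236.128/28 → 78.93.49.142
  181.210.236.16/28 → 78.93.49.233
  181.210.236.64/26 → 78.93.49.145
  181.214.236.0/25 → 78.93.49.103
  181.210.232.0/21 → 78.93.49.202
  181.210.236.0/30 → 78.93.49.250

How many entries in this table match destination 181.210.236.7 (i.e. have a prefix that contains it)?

4

Prefixes containing 181.210.236.7:
  181.192.0.0/11 (181.192.0.0 - 181.223.255.255)
  181.208.0.0/13 (181.208.0.0 - 181.215.255.255)
  181.210.0.0/16 (181.210.0.0 - 181.210.255.255)
  181.210.232.0/21 (181.210.232.0 - 181.210.239.255)
Total matching entries: 4.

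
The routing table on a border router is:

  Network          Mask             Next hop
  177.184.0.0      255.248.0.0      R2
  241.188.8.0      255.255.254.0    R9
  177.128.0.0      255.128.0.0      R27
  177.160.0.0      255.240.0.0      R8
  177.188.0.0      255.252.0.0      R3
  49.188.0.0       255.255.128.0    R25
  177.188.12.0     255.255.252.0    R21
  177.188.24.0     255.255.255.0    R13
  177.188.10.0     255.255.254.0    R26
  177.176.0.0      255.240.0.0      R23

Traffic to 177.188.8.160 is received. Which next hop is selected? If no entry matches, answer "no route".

R3

Routes whose prefix contains 177.188.8.160:
  177.128.0.0/9 (177.128.0.0 - 177.255.255.255) -> R27
  177.176.0.0/12 (177.176.0.0 - 177.191.255.255) -> R23
  177.184.0.0/13 (177.184.0.0 - 177.191.255.255) -> R2
  177.188.0.0/14 (177.188.0.0 - 177.191.255.255) -> R3
More-specific entries that do NOT match:
  177.188.24.0/24 (177.188.24.0 - 177.188.24.255) does not contain 177.188.8.160
  241.188.8.0/23 (241.188.8.0 - 241.188.9.255) does not contain 177.188.8.160
  177.188.10.0/23 (177.188.10.0 - 177.188.11.255) does not contain 177.188.8.160
  177.188.12.0/22 (177.188.12.0 - 177.188.15.255) does not contain 177.188.8.160
  49.188.0.0/17 (49.188.0.0 - 49.188.127.255) does not contain 177.188.8.160
Longest matching prefix is /14 -> next hop R3.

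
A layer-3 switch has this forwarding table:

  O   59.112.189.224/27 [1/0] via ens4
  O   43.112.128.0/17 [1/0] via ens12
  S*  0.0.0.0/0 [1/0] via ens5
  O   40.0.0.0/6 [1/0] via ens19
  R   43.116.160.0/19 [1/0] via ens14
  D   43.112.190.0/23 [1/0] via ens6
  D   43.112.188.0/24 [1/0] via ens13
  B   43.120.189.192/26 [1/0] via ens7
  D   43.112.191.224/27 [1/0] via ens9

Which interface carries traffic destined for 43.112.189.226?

ens12

Routes whose prefix contains 43.112.189.226:
  0.0.0.0/0 (default, matches everything) -> ens5
  40.0.0.0/6 (40.0.0.0 - 43.255.255.255) -> ens19
  43.112.128.0/17 (43.112.128.0 - 43.112.255.255) -> ens12
More-specific entries that do NOT match:
  59.112.189.224/27 (59.112.189.224 - 59.112.189.255) does not contain 43.112.189.226
  43.112.191.224/27 (43.112.191.224 - 43.112.191.255) does not contain 43.112.189.226
  43.120.189.192/26 (43.120.189.192 - 43.120.189.255) does not contain 43.112.189.226
  43.112.188.0/24 (43.112.188.0 - 43.112.188.255) does not contain 43.112.189.226
  43.112.190.0/23 (43.112.190.0 - 43.112.191.255) does not contain 43.112.189.226
  43.116.160.0/19 (43.116.160.0 - 43.116.191.255) does not contain 43.112.189.226
Longest matching prefix is /17 -> interface ens12.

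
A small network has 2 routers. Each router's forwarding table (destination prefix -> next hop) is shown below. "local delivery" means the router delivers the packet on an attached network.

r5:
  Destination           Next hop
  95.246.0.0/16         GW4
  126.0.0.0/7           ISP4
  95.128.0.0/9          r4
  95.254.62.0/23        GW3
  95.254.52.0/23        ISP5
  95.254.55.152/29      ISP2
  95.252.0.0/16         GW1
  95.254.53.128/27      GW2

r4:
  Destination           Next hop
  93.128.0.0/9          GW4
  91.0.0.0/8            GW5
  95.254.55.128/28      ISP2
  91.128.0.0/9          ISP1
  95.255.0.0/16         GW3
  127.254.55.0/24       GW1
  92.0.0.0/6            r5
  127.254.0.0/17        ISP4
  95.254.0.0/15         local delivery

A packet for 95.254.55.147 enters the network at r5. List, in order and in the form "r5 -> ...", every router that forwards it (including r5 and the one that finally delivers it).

r5 -> r4

At r5: longest match for 95.254.55.147 is 95.128.0.0/9 -> r4
At r4: longest match for 95.254.55.147 is 95.254.0.0/15 -> local delivery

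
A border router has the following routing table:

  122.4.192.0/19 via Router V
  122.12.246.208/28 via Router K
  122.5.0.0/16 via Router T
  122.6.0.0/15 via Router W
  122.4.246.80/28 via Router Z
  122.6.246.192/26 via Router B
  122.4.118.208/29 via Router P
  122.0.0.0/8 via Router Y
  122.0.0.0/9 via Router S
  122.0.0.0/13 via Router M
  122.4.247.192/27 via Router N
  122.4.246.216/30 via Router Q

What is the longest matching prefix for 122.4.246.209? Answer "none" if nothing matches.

Entries matching 122.4.246.209:
  122.0.0.0/8 (122.0.0.0 - 122.255.255.255)
  122.0.0.0/9 (122.0.0.0 - 122.127.255.255)
  122.0.0.0/13 (122.0.0.0 - 122.7.255.255)
Most specific is 122.0.0.0/13.

122.0.0.0/13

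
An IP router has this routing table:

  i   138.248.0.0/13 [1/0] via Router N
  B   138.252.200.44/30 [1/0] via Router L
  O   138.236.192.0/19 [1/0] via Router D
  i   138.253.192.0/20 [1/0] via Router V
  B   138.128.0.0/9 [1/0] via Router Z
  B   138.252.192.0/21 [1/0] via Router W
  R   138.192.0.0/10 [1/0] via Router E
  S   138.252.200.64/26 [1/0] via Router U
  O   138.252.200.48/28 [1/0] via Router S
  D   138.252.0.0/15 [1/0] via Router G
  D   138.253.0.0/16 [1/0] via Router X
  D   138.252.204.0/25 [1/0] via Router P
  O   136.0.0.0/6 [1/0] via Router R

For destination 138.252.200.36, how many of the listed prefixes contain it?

Prefixes containing 138.252.200.36:
  136.0.0.0/6 (136.0.0.0 - 139.255.255.255)
  138.128.0.0/9 (138.128.0.0 - 138.255.255.255)
  138.192.0.0/10 (138.192.0.0 - 138.255.255.255)
  138.248.0.0/13 (138.248.0.0 - 138.255.255.255)
  138.252.0.0/15 (138.252.0.0 - 138.253.255.255)
Total matching entries: 5.

5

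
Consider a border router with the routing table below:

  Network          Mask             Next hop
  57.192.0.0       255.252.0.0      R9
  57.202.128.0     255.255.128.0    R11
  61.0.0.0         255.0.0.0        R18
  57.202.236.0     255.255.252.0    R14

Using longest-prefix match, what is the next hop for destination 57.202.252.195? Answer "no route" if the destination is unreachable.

Routes whose prefix contains 57.202.252.195:
  57.202.128.0/17 (57.202.128.0 - 57.202.255.255) -> R11
More-specific entries that do NOT match:
  57.202.236.0/22 (57.202.236.0 - 57.202.239.255) does not contain 57.202.252.195
Longest matching prefix is /17 -> next hop R11.

R11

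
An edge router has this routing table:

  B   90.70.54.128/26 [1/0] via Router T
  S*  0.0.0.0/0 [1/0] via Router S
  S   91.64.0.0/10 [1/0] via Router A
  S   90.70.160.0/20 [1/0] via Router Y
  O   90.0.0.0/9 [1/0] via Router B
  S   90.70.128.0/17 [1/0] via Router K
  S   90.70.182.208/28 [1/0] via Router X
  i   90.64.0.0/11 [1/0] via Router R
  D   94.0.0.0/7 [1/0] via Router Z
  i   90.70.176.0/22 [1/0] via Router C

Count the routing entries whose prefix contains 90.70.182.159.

4

Prefixes containing 90.70.182.159:
  0.0.0.0/0 (default, matches everything)
  90.0.0.0/9 (90.0.0.0 - 90.127.255.255)
  90.64.0.0/11 (90.64.0.0 - 90.95.255.255)
  90.70.128.0/17 (90.70.128.0 - 90.70.255.255)
Total matching entries: 4.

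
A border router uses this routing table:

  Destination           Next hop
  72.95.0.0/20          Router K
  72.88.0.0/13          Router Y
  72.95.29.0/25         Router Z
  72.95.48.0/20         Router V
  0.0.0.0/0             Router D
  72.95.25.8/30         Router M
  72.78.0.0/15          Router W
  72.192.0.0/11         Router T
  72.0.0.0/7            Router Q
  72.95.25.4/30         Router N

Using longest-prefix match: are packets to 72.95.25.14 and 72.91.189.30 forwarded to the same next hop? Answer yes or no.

72.95.25.14: longest match 72.88.0.0/13 -> Router Y
72.91.189.30: longest match 72.88.0.0/13 -> Router Y

yes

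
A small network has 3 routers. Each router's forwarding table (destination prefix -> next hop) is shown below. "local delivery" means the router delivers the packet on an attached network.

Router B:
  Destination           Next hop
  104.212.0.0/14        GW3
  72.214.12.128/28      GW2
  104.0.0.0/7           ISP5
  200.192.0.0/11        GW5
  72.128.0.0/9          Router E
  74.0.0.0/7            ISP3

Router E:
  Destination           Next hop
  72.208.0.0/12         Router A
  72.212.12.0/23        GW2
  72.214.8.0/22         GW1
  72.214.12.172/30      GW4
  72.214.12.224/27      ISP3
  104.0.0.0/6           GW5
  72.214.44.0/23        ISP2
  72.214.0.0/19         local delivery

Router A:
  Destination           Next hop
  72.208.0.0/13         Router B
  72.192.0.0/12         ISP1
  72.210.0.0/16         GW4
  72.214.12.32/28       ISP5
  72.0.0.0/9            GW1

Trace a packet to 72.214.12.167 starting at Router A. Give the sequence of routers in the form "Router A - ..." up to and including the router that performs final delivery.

At Router A: longest match for 72.214.12.167 is 72.208.0.0/13 -> Router B
At Router B: longest match for 72.214.12.167 is 72.128.0.0/9 -> Router E
At Router E: longest match for 72.214.12.167 is 72.214.0.0/19 -> local delivery

Router A - Router B - Router E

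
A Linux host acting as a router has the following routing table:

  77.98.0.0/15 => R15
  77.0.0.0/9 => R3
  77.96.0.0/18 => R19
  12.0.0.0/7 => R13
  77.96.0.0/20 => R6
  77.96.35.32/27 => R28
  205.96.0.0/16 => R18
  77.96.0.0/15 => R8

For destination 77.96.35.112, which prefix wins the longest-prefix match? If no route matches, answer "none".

77.96.0.0/18

Entries matching 77.96.35.112:
  77.0.0.0/9 (77.0.0.0 - 77.127.255.255)
  77.96.0.0/15 (77.96.0.0 - 77.97.255.255)
  77.96.0.0/18 (77.96.0.0 - 77.96.63.255)
Most specific is 77.96.0.0/18.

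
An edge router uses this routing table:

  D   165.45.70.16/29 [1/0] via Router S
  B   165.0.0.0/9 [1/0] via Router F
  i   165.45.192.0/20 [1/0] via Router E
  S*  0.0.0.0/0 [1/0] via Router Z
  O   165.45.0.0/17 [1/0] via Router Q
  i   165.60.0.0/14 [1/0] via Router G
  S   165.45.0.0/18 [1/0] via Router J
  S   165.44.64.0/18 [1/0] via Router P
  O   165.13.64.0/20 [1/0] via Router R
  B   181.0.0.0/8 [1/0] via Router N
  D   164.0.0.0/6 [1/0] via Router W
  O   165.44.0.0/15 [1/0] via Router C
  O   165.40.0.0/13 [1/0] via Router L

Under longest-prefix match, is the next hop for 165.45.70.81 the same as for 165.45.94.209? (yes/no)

165.45.70.81: longest match 165.45.0.0/17 -> Router Q
165.45.94.209: longest match 165.45.0.0/17 -> Router Q

yes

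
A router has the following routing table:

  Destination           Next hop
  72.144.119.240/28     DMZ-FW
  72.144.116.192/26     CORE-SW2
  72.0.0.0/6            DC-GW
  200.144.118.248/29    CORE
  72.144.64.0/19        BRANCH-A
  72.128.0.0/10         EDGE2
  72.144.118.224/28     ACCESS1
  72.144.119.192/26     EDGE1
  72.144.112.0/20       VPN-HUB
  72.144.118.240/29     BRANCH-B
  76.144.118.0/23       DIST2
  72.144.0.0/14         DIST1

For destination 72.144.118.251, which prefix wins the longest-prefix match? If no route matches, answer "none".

72.144.112.0/20

Entries matching 72.144.118.251:
  72.0.0.0/6 (72.0.0.0 - 75.255.255.255)
  72.128.0.0/10 (72.128.0.0 - 72.191.255.255)
  72.144.0.0/14 (72.144.0.0 - 72.147.255.255)
  72.144.112.0/20 (72.144.112.0 - 72.144.127.255)
Most specific is 72.144.112.0/20.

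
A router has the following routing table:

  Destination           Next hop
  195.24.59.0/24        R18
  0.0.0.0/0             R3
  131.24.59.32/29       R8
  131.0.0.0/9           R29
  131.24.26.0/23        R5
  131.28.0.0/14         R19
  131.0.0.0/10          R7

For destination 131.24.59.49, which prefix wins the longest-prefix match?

131.0.0.0/10

Entries matching 131.24.59.49:
  0.0.0.0/0 (default, matches everything)
  131.0.0.0/9 (131.0.0.0 - 131.127.255.255)
  131.0.0.0/10 (131.0.0.0 - 131.63.255.255)
Most specific is 131.0.0.0/10.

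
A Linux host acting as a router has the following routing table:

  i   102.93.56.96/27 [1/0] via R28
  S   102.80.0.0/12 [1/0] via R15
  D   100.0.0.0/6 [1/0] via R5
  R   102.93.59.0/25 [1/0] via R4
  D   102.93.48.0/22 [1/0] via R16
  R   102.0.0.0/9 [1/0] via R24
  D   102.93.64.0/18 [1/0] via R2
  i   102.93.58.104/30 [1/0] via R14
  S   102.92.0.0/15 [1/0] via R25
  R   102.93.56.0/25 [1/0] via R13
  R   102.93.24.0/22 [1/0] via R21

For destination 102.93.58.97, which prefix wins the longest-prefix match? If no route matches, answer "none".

Entries matching 102.93.58.97:
  100.0.0.0/6 (100.0.0.0 - 103.255.255.255)
  102.0.0.0/9 (102.0.0.0 - 102.127.255.255)
  102.80.0.0/12 (102.80.0.0 - 102.95.255.255)
  102.92.0.0/15 (102.92.0.0 - 102.93.255.255)
Most specific is 102.92.0.0/15.

102.92.0.0/15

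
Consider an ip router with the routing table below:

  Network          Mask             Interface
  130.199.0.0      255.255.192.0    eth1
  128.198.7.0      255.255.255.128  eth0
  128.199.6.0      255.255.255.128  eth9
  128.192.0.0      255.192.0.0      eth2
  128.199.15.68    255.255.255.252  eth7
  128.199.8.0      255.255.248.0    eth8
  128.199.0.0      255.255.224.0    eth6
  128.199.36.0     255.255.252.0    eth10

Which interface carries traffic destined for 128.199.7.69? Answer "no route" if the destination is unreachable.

eth6

Routes whose prefix contains 128.199.7.69:
  128.192.0.0/10 (128.192.0.0 - 128.255.255.255) -> eth2
  128.199.0.0/19 (128.199.0.0 - 128.199.31.255) -> eth6
More-specific entries that do NOT match:
  128.199.15.68/30 (128.199.15.68 - 128.199.15.71) does not contain 128.199.7.69
  128.198.7.0/25 (128.198.7.0 - 128.198.7.127) does not contain 128.199.7.69
  128.199.6.0/25 (128.199.6.0 - 128.199.6.127) does not contain 128.199.7.69
  128.199.36.0/22 (128.199.36.0 - 128.199.39.255) does not contain 128.199.7.69
  128.199.8.0/21 (128.199.8.0 - 128.199.15.255) does not contain 128.199.7.69
Longest matching prefix is /19 -> interface eth6.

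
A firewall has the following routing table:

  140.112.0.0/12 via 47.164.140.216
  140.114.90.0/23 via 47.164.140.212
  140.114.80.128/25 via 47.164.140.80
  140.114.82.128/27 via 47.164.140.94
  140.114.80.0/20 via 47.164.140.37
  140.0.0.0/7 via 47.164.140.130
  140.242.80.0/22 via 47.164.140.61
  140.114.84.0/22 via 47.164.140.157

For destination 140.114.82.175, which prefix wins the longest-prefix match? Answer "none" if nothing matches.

140.114.80.0/20

Entries matching 140.114.82.175:
  140.0.0.0/7 (140.0.0.0 - 141.255.255.255)
  140.112.0.0/12 (140.112.0.0 - 140.127.255.255)
  140.114.80.0/20 (140.114.80.0 - 140.114.95.255)
Most specific is 140.114.80.0/20.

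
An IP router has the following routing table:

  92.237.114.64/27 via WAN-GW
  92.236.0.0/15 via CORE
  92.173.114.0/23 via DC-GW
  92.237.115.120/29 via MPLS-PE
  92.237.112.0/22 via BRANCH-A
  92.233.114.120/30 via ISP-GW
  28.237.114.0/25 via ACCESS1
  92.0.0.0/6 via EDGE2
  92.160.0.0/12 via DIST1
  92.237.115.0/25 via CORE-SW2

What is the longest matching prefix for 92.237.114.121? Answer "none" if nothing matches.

Entries matching 92.237.114.121:
  92.0.0.0/6 (92.0.0.0 - 95.255.255.255)
  92.236.0.0/15 (92.236.0.0 - 92.237.255.255)
  92.237.112.0/22 (92.237.112.0 - 92.237.115.255)
Most specific is 92.237.112.0/22.

92.237.112.0/22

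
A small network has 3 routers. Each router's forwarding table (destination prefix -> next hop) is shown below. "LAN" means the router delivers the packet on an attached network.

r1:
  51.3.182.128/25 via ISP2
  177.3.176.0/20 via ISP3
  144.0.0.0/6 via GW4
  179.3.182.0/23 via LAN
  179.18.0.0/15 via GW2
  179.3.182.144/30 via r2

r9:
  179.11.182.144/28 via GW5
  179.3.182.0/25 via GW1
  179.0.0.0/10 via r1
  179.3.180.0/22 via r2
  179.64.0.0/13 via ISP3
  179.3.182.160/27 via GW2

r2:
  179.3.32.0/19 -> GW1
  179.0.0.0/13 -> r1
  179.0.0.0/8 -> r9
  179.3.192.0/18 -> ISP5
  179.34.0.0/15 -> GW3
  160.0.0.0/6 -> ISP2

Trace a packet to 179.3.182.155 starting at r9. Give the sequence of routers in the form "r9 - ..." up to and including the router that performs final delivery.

r9 - r2 - r1

At r9: longest match for 179.3.182.155 is 179.3.180.0/22 -> r2
At r2: longest match for 179.3.182.155 is 179.0.0.0/13 -> r1
At r1: longest match for 179.3.182.155 is 179.3.182.0/23 -> LAN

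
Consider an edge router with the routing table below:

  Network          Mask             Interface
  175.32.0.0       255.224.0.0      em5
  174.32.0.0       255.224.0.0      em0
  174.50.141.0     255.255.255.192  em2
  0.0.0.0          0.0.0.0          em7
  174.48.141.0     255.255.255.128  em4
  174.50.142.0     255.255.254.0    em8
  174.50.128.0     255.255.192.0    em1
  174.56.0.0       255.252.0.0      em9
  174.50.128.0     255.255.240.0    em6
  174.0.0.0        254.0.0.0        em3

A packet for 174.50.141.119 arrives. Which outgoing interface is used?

Routes whose prefix contains 174.50.141.119:
  0.0.0.0/0 (default, matches everything) -> em7
  174.0.0.0/7 (174.0.0.0 - 175.255.255.255) -> em3
  174.32.0.0/11 (174.32.0.0 - 174.63.255.255) -> em0
  174.50.128.0/18 (174.50.128.0 - 174.50.191.255) -> em1
  174.50.128.0/20 (174.50.128.0 - 174.50.143.255) -> em6
More-specific entries that do NOT match:
  174.50.141.0/26 (174.50.141.0 - 174.50.141.63) does not contain 174.50.141.119
  174.48.141.0/25 (174.48.141.0 - 174.48.141.127) does not contain 174.50.141.119
  174.50.142.0/23 (174.50.142.0 - 174.50.143.255) does not contain 174.50.141.119
Longest matching prefix is /20 -> interface em6.

em6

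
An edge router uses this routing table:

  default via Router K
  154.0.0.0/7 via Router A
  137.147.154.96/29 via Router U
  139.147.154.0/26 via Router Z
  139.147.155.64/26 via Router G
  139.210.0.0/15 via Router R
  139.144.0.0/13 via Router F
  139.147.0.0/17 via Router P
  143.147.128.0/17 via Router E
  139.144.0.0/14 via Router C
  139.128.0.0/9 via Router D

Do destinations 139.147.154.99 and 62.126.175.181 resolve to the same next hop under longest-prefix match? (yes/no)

139.147.154.99: longest match 139.144.0.0/14 -> Router C
62.126.175.181: longest match 0.0.0.0/0 -> Router K

no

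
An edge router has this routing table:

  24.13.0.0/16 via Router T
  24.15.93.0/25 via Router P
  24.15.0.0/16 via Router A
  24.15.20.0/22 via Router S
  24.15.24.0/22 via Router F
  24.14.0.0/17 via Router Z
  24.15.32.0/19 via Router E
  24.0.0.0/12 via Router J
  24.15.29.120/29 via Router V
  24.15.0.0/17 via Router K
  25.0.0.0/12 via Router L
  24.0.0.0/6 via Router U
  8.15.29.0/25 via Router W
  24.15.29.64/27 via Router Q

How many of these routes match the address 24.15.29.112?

4

Prefixes containing 24.15.29.112:
  24.0.0.0/6 (24.0.0.0 - 27.255.255.255)
  24.0.0.0/12 (24.0.0.0 - 24.15.255.255)
  24.15.0.0/16 (24.15.0.0 - 24.15.255.255)
  24.15.0.0/17 (24.15.0.0 - 24.15.127.255)
Total matching entries: 4.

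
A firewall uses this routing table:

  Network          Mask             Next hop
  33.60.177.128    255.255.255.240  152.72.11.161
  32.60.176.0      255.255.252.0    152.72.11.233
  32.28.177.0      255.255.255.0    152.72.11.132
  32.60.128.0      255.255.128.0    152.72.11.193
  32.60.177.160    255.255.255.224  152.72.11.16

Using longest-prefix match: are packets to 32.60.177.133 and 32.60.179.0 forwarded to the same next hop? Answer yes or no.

32.60.177.133: longest match 32.60.176.0/22 -> 152.72.11.233
32.60.179.0: longest match 32.60.176.0/22 -> 152.72.11.233

yes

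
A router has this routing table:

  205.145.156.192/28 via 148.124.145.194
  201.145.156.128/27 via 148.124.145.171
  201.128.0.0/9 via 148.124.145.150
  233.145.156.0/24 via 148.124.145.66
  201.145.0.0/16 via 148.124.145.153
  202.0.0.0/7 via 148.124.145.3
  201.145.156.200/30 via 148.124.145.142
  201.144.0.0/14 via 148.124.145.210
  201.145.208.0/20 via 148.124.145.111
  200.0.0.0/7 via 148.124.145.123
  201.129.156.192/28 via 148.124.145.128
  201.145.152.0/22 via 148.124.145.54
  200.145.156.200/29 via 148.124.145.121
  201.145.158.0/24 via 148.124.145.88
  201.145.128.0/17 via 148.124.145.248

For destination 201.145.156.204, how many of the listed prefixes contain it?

5

Prefixes containing 201.145.156.204:
  200.0.0.0/7 (200.0.0.0 - 201.255.255.255)
  201.128.0.0/9 (201.128.0.0 - 201.255.255.255)
  201.144.0.0/14 (201.144.0.0 - 201.147.255.255)
  201.145.0.0/16 (201.145.0.0 - 201.145.255.255)
  201.145.128.0/17 (201.145.128.0 - 201.145.255.255)
Total matching entries: 5.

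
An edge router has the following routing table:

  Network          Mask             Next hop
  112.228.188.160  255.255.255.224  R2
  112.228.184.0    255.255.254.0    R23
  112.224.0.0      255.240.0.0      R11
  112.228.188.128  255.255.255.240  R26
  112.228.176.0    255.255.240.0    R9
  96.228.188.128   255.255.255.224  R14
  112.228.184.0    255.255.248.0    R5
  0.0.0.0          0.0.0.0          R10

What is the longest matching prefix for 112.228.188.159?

Entries matching 112.228.188.159:
  0.0.0.0/0 (default, matches everything)
  112.224.0.0/12 (112.224.0.0 - 112.239.255.255)
  112.228.176.0/20 (112.228.176.0 - 112.228.191.255)
  112.228.184.0/21 (112.228.184.0 - 112.228.191.255)
Most specific is 112.228.184.0/21.

112.228.184.0/21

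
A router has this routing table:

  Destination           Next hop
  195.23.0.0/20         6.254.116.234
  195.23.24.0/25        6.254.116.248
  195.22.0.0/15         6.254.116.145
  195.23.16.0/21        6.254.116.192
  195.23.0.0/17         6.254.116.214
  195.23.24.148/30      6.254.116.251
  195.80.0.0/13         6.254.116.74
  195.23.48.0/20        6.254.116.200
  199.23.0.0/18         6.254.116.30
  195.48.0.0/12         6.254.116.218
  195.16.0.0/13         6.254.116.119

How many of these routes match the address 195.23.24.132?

3

Prefixes containing 195.23.24.132:
  195.16.0.0/13 (195.16.0.0 - 195.23.255.255)
  195.22.0.0/15 (195.22.0.0 - 195.23.255.255)
  195.23.0.0/17 (195.23.0.0 - 195.23.127.255)
Total matching entries: 3.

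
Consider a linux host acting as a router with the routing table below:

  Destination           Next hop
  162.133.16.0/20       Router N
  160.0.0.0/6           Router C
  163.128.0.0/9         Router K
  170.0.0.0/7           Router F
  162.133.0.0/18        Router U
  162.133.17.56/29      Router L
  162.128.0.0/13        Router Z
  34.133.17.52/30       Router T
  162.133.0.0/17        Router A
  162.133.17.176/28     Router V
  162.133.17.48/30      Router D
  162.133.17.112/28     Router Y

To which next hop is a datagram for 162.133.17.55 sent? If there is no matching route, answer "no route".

Routes whose prefix contains 162.133.17.55:
  160.0.0.0/6 (160.0.0.0 - 163.255.255.255) -> Router C
  162.128.0.0/13 (162.128.0.0 - 162.135.255.255) -> Router Z
  162.133.0.0/17 (162.133.0.0 - 162.133.127.255) -> Router A
  162.133.0.0/18 (162.133.0.0 - 162.133.63.255) -> Router U
  162.133.16.0/20 (162.133.16.0 - 162.133.31.255) -> Router N
More-specific entries that do NOT match:
  34.133.17.52/30 (34.133.17.52 - 34.133.17.55) does not contain 162.133.17.55
  162.133.17.48/30 (162.133.17.48 - 162.133.17.51) does not contain 162.133.17.55
  162.133.17.56/29 (162.133.17.56 - 162.133.17.63) does not contain 162.133.17.55
  162.133.17.176/28 (162.133.17.176 - 162.133.17.191) does not contain 162.133.17.55
  162.133.17.112/28 (162.133.17.112 - 162.133.17.127) does not contain 162.133.17.55
Longest matching prefix is /20 -> next hop Router N.

Router N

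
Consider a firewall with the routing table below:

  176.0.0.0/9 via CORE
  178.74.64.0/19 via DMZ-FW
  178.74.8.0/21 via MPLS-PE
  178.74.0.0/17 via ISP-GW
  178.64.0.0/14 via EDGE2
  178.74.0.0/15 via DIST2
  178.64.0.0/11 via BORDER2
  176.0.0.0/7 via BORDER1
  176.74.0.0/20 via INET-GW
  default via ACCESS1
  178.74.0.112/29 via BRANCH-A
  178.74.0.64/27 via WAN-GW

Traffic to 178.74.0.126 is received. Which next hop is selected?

Routes whose prefix contains 178.74.0.126:
  0.0.0.0/0 (default, matches everything) -> ACCESS1
  178.64.0.0/11 (178.64.0.0 - 178.95.255.255) -> BORDER2
  178.74.0.0/15 (178.74.0.0 - 178.75.255.255) -> DIST2
  178.74.0.0/17 (178.74.0.0 - 178.74.127.255) -> ISP-GW
More-specific entries that do NOT match:
  178.74.0.112/29 (178.74.0.112 - 178.74.0.119) does not contain 178.74.0.126
  178.74.0.64/27 (178.74.0.64 - 178.74.0.95) does not contain 178.74.0.126
  178.74.8.0/21 (178.74.8.0 - 178.74.15.255) does not contain 178.74.0.126
  176.74.0.0/20 (176.74.0.0 - 176.74.15.255) does not contain 178.74.0.126
  178.74.64.0/19 (178.74.64.0 - 178.74.95.255) does not contain 178.74.0.126
Longest matching prefix is /17 -> next hop ISP-GW.

ISP-GW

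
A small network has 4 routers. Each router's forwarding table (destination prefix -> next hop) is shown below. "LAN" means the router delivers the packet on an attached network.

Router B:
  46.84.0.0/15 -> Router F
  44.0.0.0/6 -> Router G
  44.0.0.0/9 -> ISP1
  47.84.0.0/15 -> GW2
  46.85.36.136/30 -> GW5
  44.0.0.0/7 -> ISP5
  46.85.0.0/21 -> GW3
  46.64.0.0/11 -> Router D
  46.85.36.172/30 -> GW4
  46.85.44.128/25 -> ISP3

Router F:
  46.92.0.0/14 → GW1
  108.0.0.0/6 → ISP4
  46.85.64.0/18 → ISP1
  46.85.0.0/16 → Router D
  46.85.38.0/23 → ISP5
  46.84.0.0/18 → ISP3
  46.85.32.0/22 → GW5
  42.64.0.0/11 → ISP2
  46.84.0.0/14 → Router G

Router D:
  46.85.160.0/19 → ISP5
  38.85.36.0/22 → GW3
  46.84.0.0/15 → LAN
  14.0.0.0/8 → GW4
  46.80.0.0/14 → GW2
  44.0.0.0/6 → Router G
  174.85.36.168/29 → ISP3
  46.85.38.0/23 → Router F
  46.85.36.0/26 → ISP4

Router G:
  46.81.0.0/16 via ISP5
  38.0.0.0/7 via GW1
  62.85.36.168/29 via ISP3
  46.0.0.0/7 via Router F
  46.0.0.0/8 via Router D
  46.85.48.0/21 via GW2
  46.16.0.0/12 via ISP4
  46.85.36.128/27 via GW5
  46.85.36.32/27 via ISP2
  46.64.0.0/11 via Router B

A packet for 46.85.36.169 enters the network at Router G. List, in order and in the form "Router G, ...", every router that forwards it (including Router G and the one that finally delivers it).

Router G, Router B, Router F, Router D

At Router G: longest match for 46.85.36.169 is 46.64.0.0/11 -> Router B
At Router B: longest match for 46.85.36.169 is 46.84.0.0/15 -> Router F
At Router F: longest match for 46.85.36.169 is 46.85.0.0/16 -> Router D
At Router D: longest match for 46.85.36.169 is 46.84.0.0/15 -> LAN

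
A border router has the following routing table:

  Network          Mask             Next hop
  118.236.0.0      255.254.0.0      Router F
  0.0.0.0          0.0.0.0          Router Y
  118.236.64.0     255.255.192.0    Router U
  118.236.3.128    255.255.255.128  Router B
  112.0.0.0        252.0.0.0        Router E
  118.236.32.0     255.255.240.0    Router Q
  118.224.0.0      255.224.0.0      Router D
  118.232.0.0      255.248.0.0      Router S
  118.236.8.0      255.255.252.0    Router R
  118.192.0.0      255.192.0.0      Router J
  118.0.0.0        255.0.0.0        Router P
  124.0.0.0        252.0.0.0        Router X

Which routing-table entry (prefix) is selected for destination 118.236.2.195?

118.236.0.0/15

Entries matching 118.236.2.195:
  0.0.0.0/0 (default, matches everything)
  118.0.0.0/8 (118.0.0.0 - 118.255.255.255)
  118.192.0.0/10 (118.192.0.0 - 118.255.255.255)
  118.224.0.0/11 (118.224.0.0 - 118.255.255.255)
  118.232.0.0/13 (118.232.0.0 - 118.239.255.255)
  118.236.0.0/15 (118.236.0.0 - 118.237.255.255)
Most specific is 118.236.0.0/15.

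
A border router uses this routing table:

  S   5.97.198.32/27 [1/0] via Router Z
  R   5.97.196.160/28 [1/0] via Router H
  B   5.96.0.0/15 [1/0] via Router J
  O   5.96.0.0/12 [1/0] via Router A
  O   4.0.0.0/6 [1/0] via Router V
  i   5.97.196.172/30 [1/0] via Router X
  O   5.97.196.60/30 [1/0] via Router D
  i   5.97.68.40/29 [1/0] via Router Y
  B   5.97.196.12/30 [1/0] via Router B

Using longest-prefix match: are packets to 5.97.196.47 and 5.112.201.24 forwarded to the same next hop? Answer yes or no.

no

5.97.196.47: longest match 5.96.0.0/15 -> Router J
5.112.201.24: longest match 4.0.0.0/6 -> Router V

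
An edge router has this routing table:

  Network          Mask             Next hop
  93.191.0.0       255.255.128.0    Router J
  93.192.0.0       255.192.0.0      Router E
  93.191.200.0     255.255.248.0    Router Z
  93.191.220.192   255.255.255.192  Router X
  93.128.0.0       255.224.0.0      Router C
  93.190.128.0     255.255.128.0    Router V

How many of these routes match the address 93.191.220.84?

No listed prefix contains 93.191.220.84.
Total matching entries: 0.

0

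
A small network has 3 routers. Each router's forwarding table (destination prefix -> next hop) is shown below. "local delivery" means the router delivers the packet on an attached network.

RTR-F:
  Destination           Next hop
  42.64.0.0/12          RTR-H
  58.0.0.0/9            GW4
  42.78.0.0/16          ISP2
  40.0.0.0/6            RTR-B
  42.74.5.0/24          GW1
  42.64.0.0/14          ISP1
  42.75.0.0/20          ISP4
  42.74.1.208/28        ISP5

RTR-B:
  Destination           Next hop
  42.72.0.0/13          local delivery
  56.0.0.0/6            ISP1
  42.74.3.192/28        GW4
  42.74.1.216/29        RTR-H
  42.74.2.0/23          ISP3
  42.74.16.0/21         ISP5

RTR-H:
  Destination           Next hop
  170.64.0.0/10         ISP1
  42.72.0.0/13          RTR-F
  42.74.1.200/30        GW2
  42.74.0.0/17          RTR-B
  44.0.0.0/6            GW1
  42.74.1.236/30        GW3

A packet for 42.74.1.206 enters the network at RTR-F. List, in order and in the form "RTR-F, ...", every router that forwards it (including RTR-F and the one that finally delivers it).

At RTR-F: longest match for 42.74.1.206 is 42.64.0.0/12 -> RTR-H
At RTR-H: longest match for 42.74.1.206 is 42.74.0.0/17 -> RTR-B
At RTR-B: longest match for 42.74.1.206 is 42.72.0.0/13 -> local delivery

RTR-F, RTR-H, RTR-B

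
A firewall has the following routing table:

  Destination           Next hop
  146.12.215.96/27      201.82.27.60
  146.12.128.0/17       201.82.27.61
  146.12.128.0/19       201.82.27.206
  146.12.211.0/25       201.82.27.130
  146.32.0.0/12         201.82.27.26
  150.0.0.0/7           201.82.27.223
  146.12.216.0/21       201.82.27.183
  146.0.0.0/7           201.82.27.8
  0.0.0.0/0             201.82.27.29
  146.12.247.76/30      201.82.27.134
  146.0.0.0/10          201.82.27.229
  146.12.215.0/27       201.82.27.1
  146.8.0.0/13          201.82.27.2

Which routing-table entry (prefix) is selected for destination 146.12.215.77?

Entries matching 146.12.215.77:
  0.0.0.0/0 (default, matches everything)
  146.0.0.0/7 (146.0.0.0 - 147.255.255.255)
  146.0.0.0/10 (146.0.0.0 - 146.63.255.255)
  146.8.0.0/13 (146.8.0.0 - 146.15.255.255)
  146.12.128.0/17 (146.12.128.0 - 146.12.255.255)
Most specific is 146.12.128.0/17.

146.12.128.0/17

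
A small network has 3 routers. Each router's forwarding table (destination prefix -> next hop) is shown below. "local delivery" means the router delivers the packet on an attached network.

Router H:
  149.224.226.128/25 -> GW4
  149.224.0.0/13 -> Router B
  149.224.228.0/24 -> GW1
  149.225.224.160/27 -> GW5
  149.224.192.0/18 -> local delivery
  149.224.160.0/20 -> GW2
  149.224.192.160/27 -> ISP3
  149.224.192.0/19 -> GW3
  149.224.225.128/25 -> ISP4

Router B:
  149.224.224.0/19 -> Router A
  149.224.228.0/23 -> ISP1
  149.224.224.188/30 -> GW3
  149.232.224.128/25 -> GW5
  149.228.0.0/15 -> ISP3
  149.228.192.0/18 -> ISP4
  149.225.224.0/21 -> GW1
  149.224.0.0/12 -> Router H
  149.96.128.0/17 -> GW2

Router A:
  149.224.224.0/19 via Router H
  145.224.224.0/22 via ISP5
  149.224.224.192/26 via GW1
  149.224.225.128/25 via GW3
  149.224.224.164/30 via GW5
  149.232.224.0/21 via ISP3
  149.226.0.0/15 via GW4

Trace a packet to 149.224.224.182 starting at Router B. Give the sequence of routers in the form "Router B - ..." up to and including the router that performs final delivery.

Router B - Router A - Router H

At Router B: longest match for 149.224.224.182 is 149.224.224.0/19 -> Router A
At Router A: longest match for 149.224.224.182 is 149.224.224.0/19 -> Router H
At Router H: longest match for 149.224.224.182 is 149.224.192.0/18 -> local delivery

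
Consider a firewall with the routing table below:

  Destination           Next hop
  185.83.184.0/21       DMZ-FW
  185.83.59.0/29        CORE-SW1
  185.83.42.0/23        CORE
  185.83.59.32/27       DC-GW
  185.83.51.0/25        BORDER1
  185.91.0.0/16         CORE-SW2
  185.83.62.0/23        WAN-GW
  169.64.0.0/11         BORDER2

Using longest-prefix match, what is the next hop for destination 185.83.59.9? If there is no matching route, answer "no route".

no route

No entry's prefix contains 185.83.59.9; there is no default route.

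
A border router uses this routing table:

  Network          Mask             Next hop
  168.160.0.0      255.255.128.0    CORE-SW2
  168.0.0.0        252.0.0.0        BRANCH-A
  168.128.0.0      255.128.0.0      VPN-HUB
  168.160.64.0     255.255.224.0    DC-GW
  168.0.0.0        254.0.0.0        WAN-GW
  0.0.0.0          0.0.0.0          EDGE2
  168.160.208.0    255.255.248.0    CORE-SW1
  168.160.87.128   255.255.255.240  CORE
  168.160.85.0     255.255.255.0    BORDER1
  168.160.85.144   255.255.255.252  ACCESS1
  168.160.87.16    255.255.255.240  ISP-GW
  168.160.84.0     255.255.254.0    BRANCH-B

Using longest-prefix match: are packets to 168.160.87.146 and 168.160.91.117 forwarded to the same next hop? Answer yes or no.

yes

168.160.87.146: longest match 168.160.64.0/19 -> DC-GW
168.160.91.117: longest match 168.160.64.0/19 -> DC-GW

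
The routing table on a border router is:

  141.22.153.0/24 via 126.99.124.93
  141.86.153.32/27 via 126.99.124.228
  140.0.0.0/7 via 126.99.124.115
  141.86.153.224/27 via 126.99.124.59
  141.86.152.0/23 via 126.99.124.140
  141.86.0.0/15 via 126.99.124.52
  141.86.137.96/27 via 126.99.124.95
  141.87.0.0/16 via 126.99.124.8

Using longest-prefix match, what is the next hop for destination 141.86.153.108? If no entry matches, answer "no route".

Routes whose prefix contains 141.86.153.108:
  140.0.0.0/7 (140.0.0.0 - 141.255.255.255) -> 126.99.124.115
  141.86.0.0/15 (141.86.0.0 - 141.87.255.255) -> 126.99.124.52
  141.86.152.0/23 (141.86.152.0 - 141.86.153.255) -> 126.99.124.140
More-specific entries that do NOT match:
  141.86.153.32/27 (141.86.153.32 - 141.86.153.63) does not contain 141.86.153.108
  141.86.153.224/27 (141.86.153.224 - 141.86.153.255) does not contain 141.86.153.108
  141.86.137.96/27 (141.86.137.96 - 141.86.137.127) does not contain 141.86.153.108
  141.22.153.0/24 (141.22.153.0 - 141.22.153.255) does not contain 141.86.153.108
Longest matching prefix is /23 -> next hop 126.99.124.140.

126.99.124.140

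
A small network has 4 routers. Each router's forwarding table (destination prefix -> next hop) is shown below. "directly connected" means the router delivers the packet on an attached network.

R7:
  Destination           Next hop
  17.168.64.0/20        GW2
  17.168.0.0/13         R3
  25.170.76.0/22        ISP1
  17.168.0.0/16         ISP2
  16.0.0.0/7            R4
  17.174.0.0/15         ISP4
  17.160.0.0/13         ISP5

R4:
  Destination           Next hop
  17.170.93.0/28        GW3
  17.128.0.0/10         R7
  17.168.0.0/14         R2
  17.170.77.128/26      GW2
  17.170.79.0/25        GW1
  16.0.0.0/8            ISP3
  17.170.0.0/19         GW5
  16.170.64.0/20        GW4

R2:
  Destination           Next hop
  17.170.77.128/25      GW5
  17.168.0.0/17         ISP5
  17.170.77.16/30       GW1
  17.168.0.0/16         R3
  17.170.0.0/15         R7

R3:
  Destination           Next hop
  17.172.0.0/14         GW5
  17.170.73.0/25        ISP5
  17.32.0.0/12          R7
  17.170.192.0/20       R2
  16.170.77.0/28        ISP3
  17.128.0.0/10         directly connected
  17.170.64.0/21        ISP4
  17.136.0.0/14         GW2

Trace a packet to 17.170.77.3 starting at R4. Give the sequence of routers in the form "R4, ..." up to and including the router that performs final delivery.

At R4: longest match for 17.170.77.3 is 17.168.0.0/14 -> R2
At R2: longest match for 17.170.77.3 is 17.170.0.0/15 -> R7
At R7: longest match for 17.170.77.3 is 17.168.0.0/13 -> R3
At R3: longest match for 17.170.77.3 is 17.128.0.0/10 -> directly connected

R4, R2, R7, R3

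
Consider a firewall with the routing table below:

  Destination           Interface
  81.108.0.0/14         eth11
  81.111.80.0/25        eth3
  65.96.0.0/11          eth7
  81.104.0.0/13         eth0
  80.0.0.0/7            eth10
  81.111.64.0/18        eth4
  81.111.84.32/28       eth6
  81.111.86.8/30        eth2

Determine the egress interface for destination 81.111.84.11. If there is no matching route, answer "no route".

Routes whose prefix contains 81.111.84.11:
  80.0.0.0/7 (80.0.0.0 - 81.255.255.255) -> eth10
  81.104.0.0/13 (81.104.0.0 - 81.111.255.255) -> eth0
  81.108.0.0/14 (81.108.0.0 - 81.111.255.255) -> eth11
  81.111.64.0/18 (81.111.64.0 - 81.111.127.255) -> eth4
More-specific entries that do NOT match:
  81.111.86.8/30 (81.111.86.8 - 81.111.86.11) does not contain 81.111.84.11
  81.111.84.32/28 (81.111.84.32 - 81.111.84.47) does not contain 81.111.84.11
  81.111.80.0/25 (81.111.80.0 - 81.111.80.127) does not contain 81.111.84.11
Longest matching prefix is /18 -> interface eth4.

eth4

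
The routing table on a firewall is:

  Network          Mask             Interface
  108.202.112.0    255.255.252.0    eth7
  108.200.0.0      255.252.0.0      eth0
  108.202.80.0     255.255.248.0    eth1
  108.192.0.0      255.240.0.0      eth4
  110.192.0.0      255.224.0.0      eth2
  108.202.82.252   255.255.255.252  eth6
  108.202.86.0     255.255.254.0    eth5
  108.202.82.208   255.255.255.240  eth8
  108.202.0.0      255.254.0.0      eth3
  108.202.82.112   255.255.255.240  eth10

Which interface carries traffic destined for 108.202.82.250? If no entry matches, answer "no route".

eth1

Routes whose prefix contains 108.202.82.250:
  108.192.0.0/12 (108.192.0.0 - 108.207.255.255) -> eth4
  108.200.0.0/14 (108.200.0.0 - 108.203.255.255) -> eth0
  108.202.0.0/15 (108.202.0.0 - 108.203.255.255) -> eth3
  108.202.80.0/21 (108.202.80.0 - 108.202.87.255) -> eth1
More-specific entries that do NOT match:
  108.202.82.252/30 (108.202.82.252 - 108.202.82.255) does not contain 108.202.82.250
  108.202.82.208/28 (108.202.82.208 - 108.202.82.223) does not contain 108.202.82.250
  108.202.82.112/28 (108.202.82.112 - 108.202.82.127) does not contain 108.202.82.250
  108.202.86.0/23 (108.202.86.0 - 108.202.87.255) does not contain 108.202.82.250
  108.202.112.0/22 (108.202.112.0 - 108.202.115.255) does not contain 108.202.82.250
Longest matching prefix is /21 -> interface eth1.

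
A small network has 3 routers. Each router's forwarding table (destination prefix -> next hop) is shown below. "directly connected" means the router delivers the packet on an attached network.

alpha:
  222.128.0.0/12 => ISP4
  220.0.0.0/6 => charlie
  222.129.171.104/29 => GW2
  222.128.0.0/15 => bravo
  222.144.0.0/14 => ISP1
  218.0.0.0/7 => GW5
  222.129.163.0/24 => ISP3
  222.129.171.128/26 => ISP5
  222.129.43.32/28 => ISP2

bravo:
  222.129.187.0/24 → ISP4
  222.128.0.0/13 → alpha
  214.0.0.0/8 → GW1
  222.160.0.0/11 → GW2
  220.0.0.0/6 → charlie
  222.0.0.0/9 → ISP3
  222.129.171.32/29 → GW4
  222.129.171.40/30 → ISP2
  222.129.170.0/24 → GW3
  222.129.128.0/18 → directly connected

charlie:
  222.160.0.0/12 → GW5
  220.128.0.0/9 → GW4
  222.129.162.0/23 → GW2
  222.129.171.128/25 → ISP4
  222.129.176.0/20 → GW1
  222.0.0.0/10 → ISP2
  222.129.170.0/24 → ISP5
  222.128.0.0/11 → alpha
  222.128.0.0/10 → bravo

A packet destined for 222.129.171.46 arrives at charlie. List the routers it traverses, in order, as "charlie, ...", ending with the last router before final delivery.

At charlie: longest match for 222.129.171.46 is 222.128.0.0/11 -> alpha
At alpha: longest match for 222.129.171.46 is 222.128.0.0/15 -> bravo
At bravo: longest match for 222.129.171.46 is 222.129.128.0/18 -> directly connected

charlie, alpha, bravo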